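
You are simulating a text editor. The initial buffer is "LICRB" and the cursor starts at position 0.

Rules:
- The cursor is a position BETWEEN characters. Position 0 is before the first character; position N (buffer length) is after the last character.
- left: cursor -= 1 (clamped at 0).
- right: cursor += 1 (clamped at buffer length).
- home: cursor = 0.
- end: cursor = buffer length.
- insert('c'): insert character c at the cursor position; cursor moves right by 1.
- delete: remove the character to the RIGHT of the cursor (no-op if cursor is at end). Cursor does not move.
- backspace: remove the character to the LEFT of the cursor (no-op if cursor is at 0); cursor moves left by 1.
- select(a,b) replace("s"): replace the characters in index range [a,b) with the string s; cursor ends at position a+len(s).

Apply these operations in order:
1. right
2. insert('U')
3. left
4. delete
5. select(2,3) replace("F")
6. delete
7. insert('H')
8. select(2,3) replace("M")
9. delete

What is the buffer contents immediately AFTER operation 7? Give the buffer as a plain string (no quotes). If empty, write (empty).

After op 1 (right): buf='LICRB' cursor=1
After op 2 (insert('U')): buf='LUICRB' cursor=2
After op 3 (left): buf='LUICRB' cursor=1
After op 4 (delete): buf='LICRB' cursor=1
After op 5 (select(2,3) replace("F")): buf='LIFRB' cursor=3
After op 6 (delete): buf='LIFB' cursor=3
After op 7 (insert('H')): buf='LIFHB' cursor=4

Answer: LIFHB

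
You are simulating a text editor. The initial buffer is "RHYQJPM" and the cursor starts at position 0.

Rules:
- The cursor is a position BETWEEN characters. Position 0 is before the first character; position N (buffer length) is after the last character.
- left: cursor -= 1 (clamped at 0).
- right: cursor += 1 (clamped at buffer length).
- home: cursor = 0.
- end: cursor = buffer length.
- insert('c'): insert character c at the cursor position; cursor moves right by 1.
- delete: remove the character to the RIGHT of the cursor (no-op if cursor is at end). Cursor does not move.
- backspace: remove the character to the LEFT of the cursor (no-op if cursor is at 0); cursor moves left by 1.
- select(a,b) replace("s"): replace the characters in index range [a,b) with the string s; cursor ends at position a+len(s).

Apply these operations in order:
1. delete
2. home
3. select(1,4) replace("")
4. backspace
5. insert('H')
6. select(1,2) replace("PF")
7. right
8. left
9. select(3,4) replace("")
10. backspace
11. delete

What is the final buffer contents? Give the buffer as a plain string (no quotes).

Answer: HP

Derivation:
After op 1 (delete): buf='HYQJPM' cursor=0
After op 2 (home): buf='HYQJPM' cursor=0
After op 3 (select(1,4) replace("")): buf='HPM' cursor=1
After op 4 (backspace): buf='PM' cursor=0
After op 5 (insert('H')): buf='HPM' cursor=1
After op 6 (select(1,2) replace("PF")): buf='HPFM' cursor=3
After op 7 (right): buf='HPFM' cursor=4
After op 8 (left): buf='HPFM' cursor=3
After op 9 (select(3,4) replace("")): buf='HPF' cursor=3
After op 10 (backspace): buf='HP' cursor=2
After op 11 (delete): buf='HP' cursor=2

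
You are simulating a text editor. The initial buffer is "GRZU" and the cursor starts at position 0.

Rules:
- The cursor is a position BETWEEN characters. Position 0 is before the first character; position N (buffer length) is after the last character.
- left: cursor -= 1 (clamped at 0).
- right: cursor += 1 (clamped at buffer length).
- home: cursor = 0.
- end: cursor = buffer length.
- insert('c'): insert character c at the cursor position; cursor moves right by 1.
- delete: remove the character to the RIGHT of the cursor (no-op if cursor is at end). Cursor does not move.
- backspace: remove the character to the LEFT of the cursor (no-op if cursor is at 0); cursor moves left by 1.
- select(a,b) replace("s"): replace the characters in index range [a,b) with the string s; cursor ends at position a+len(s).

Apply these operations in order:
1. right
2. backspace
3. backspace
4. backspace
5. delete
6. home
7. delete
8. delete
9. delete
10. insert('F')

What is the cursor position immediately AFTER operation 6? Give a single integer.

Answer: 0

Derivation:
After op 1 (right): buf='GRZU' cursor=1
After op 2 (backspace): buf='RZU' cursor=0
After op 3 (backspace): buf='RZU' cursor=0
After op 4 (backspace): buf='RZU' cursor=0
After op 5 (delete): buf='ZU' cursor=0
After op 6 (home): buf='ZU' cursor=0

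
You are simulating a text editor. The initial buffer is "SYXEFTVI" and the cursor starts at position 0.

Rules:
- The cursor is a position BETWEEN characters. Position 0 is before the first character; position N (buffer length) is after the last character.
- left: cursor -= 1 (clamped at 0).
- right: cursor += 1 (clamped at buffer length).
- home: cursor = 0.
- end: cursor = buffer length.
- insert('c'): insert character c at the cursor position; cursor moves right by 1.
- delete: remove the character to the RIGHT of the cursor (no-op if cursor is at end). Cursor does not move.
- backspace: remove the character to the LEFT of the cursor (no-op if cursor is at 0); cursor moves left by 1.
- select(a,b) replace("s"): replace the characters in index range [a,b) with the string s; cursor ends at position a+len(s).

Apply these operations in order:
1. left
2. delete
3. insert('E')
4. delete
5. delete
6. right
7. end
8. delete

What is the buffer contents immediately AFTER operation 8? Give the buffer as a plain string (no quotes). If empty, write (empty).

After op 1 (left): buf='SYXEFTVI' cursor=0
After op 2 (delete): buf='YXEFTVI' cursor=0
After op 3 (insert('E')): buf='EYXEFTVI' cursor=1
After op 4 (delete): buf='EXEFTVI' cursor=1
After op 5 (delete): buf='EEFTVI' cursor=1
After op 6 (right): buf='EEFTVI' cursor=2
After op 7 (end): buf='EEFTVI' cursor=6
After op 8 (delete): buf='EEFTVI' cursor=6

Answer: EEFTVI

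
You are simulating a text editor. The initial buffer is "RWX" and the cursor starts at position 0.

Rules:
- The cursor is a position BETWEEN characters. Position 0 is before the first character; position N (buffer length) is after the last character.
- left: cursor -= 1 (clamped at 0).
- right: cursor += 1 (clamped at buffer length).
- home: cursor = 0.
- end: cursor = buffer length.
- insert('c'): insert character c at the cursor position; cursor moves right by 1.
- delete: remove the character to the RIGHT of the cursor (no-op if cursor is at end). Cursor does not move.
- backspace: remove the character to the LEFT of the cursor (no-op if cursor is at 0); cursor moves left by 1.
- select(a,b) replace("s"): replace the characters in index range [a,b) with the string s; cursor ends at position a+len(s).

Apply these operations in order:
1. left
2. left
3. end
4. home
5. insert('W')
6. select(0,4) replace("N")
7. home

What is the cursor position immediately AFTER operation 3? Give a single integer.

Answer: 3

Derivation:
After op 1 (left): buf='RWX' cursor=0
After op 2 (left): buf='RWX' cursor=0
After op 3 (end): buf='RWX' cursor=3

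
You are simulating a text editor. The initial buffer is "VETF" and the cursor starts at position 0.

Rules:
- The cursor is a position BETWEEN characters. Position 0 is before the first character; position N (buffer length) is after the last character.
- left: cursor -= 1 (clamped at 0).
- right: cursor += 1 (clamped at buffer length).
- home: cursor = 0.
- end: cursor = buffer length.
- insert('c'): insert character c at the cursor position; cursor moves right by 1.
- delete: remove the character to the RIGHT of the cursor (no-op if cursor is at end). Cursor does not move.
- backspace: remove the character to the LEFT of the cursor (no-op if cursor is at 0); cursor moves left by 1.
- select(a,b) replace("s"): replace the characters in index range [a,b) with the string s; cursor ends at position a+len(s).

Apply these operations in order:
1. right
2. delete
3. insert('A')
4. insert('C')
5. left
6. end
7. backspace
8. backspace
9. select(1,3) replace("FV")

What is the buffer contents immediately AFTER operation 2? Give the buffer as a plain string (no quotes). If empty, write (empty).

After op 1 (right): buf='VETF' cursor=1
After op 2 (delete): buf='VTF' cursor=1

Answer: VTF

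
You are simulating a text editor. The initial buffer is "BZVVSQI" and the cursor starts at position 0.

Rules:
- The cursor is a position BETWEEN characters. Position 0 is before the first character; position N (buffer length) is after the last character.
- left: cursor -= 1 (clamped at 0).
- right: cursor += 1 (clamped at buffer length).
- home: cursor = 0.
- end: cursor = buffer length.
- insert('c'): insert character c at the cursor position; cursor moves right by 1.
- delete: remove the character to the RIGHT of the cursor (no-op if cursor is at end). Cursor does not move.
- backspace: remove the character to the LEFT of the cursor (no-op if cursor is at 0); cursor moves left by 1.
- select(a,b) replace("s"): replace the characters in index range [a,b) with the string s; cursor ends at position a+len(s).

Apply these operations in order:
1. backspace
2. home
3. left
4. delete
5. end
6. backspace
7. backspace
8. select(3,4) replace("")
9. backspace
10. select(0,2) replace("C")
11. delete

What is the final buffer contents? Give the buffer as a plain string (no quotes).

After op 1 (backspace): buf='BZVVSQI' cursor=0
After op 2 (home): buf='BZVVSQI' cursor=0
After op 3 (left): buf='BZVVSQI' cursor=0
After op 4 (delete): buf='ZVVSQI' cursor=0
After op 5 (end): buf='ZVVSQI' cursor=6
After op 6 (backspace): buf='ZVVSQ' cursor=5
After op 7 (backspace): buf='ZVVS' cursor=4
After op 8 (select(3,4) replace("")): buf='ZVV' cursor=3
After op 9 (backspace): buf='ZV' cursor=2
After op 10 (select(0,2) replace("C")): buf='C' cursor=1
After op 11 (delete): buf='C' cursor=1

Answer: C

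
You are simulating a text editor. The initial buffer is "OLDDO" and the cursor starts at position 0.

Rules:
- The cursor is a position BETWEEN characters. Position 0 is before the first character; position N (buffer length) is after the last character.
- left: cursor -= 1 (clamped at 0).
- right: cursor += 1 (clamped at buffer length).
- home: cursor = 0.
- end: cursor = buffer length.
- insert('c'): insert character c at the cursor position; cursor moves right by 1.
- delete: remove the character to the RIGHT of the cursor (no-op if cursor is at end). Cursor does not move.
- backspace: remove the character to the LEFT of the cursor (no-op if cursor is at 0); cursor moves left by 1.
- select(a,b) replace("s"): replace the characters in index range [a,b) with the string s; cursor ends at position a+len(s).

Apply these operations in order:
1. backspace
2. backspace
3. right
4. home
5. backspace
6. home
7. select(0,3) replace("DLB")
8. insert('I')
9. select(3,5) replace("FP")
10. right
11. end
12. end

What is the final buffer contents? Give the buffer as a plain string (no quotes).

Answer: DLBFPO

Derivation:
After op 1 (backspace): buf='OLDDO' cursor=0
After op 2 (backspace): buf='OLDDO' cursor=0
After op 3 (right): buf='OLDDO' cursor=1
After op 4 (home): buf='OLDDO' cursor=0
After op 5 (backspace): buf='OLDDO' cursor=0
After op 6 (home): buf='OLDDO' cursor=0
After op 7 (select(0,3) replace("DLB")): buf='DLBDO' cursor=3
After op 8 (insert('I')): buf='DLBIDO' cursor=4
After op 9 (select(3,5) replace("FP")): buf='DLBFPO' cursor=5
After op 10 (right): buf='DLBFPO' cursor=6
After op 11 (end): buf='DLBFPO' cursor=6
After op 12 (end): buf='DLBFPO' cursor=6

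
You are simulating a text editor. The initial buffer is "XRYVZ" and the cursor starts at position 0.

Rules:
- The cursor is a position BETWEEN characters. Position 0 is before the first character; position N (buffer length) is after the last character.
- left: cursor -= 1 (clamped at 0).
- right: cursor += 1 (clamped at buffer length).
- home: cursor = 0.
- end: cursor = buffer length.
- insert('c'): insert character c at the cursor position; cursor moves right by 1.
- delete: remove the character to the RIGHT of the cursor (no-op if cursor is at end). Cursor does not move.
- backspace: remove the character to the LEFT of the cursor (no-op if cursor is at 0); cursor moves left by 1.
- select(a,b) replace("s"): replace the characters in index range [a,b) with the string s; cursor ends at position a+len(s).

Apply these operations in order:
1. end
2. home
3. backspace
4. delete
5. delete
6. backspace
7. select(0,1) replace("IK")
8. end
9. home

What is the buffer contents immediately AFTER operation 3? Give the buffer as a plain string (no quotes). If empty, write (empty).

Answer: XRYVZ

Derivation:
After op 1 (end): buf='XRYVZ' cursor=5
After op 2 (home): buf='XRYVZ' cursor=0
After op 3 (backspace): buf='XRYVZ' cursor=0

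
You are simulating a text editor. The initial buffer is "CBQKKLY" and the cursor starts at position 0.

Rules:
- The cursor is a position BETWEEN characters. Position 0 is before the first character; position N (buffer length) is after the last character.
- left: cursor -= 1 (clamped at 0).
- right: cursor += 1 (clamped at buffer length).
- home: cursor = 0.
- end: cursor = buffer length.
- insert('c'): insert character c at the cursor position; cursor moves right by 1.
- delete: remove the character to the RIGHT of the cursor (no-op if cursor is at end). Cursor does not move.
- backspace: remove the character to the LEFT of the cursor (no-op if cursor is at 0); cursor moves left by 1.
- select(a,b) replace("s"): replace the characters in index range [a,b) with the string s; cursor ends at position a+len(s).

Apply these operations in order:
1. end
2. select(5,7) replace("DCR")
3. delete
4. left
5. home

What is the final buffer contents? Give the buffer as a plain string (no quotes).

After op 1 (end): buf='CBQKKLY' cursor=7
After op 2 (select(5,7) replace("DCR")): buf='CBQKKDCR' cursor=8
After op 3 (delete): buf='CBQKKDCR' cursor=8
After op 4 (left): buf='CBQKKDCR' cursor=7
After op 5 (home): buf='CBQKKDCR' cursor=0

Answer: CBQKKDCR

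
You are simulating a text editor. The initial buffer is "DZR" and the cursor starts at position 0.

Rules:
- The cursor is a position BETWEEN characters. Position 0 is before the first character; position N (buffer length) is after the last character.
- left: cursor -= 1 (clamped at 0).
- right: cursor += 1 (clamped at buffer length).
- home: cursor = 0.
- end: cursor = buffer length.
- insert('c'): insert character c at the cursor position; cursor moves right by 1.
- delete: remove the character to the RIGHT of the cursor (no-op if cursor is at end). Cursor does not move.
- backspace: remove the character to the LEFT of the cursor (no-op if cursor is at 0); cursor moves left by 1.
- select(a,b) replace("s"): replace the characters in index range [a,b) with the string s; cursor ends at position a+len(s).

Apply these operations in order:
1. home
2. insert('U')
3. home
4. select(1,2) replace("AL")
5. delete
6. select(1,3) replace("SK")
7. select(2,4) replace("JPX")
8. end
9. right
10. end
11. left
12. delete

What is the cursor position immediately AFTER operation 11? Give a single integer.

Answer: 4

Derivation:
After op 1 (home): buf='DZR' cursor=0
After op 2 (insert('U')): buf='UDZR' cursor=1
After op 3 (home): buf='UDZR' cursor=0
After op 4 (select(1,2) replace("AL")): buf='UALZR' cursor=3
After op 5 (delete): buf='UALR' cursor=3
After op 6 (select(1,3) replace("SK")): buf='USKR' cursor=3
After op 7 (select(2,4) replace("JPX")): buf='USJPX' cursor=5
After op 8 (end): buf='USJPX' cursor=5
After op 9 (right): buf='USJPX' cursor=5
After op 10 (end): buf='USJPX' cursor=5
After op 11 (left): buf='USJPX' cursor=4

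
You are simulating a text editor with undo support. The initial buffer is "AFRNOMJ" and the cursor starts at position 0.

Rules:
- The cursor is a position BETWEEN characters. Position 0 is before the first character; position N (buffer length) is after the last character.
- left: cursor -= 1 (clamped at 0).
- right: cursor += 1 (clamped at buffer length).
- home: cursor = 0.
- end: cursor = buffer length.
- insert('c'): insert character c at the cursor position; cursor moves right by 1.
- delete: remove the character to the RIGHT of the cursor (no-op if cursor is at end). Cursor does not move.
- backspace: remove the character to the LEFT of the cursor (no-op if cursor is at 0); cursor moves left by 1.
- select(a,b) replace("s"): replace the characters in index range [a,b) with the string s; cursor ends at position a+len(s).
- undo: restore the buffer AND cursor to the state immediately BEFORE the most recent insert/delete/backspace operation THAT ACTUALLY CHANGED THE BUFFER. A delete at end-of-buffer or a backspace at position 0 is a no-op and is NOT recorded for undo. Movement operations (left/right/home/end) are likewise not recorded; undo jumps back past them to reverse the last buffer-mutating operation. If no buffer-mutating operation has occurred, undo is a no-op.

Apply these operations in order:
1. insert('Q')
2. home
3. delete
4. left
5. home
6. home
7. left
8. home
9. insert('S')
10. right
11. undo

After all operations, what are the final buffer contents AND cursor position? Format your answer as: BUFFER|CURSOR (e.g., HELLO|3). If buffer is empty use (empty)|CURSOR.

After op 1 (insert('Q')): buf='QAFRNOMJ' cursor=1
After op 2 (home): buf='QAFRNOMJ' cursor=0
After op 3 (delete): buf='AFRNOMJ' cursor=0
After op 4 (left): buf='AFRNOMJ' cursor=0
After op 5 (home): buf='AFRNOMJ' cursor=0
After op 6 (home): buf='AFRNOMJ' cursor=0
After op 7 (left): buf='AFRNOMJ' cursor=0
After op 8 (home): buf='AFRNOMJ' cursor=0
After op 9 (insert('S')): buf='SAFRNOMJ' cursor=1
After op 10 (right): buf='SAFRNOMJ' cursor=2
After op 11 (undo): buf='AFRNOMJ' cursor=0

Answer: AFRNOMJ|0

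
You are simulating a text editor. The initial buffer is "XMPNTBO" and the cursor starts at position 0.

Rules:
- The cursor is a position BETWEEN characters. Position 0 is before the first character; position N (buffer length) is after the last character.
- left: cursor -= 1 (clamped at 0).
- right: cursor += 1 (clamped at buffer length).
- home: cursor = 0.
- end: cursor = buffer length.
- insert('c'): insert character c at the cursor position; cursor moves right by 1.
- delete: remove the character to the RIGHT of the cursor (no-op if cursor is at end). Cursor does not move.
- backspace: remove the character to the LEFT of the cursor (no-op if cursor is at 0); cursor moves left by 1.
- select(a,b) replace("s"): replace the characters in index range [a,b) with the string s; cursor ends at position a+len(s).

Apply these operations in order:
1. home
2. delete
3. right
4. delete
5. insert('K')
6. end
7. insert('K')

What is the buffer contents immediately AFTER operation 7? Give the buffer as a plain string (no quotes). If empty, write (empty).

Answer: MKNTBOK

Derivation:
After op 1 (home): buf='XMPNTBO' cursor=0
After op 2 (delete): buf='MPNTBO' cursor=0
After op 3 (right): buf='MPNTBO' cursor=1
After op 4 (delete): buf='MNTBO' cursor=1
After op 5 (insert('K')): buf='MKNTBO' cursor=2
After op 6 (end): buf='MKNTBO' cursor=6
After op 7 (insert('K')): buf='MKNTBOK' cursor=7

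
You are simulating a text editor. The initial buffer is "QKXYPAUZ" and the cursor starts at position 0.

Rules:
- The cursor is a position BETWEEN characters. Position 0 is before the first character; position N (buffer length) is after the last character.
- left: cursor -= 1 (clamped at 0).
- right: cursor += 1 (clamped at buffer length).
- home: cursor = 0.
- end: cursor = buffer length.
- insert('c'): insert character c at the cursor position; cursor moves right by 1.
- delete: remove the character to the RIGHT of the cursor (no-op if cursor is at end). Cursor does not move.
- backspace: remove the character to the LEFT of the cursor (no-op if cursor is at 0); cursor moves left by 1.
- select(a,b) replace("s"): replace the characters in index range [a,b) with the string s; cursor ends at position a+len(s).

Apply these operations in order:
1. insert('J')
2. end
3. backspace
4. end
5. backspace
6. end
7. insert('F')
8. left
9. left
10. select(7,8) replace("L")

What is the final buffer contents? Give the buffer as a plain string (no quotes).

After op 1 (insert('J')): buf='JQKXYPAUZ' cursor=1
After op 2 (end): buf='JQKXYPAUZ' cursor=9
After op 3 (backspace): buf='JQKXYPAU' cursor=8
After op 4 (end): buf='JQKXYPAU' cursor=8
After op 5 (backspace): buf='JQKXYPA' cursor=7
After op 6 (end): buf='JQKXYPA' cursor=7
After op 7 (insert('F')): buf='JQKXYPAF' cursor=8
After op 8 (left): buf='JQKXYPAF' cursor=7
After op 9 (left): buf='JQKXYPAF' cursor=6
After op 10 (select(7,8) replace("L")): buf='JQKXYPAL' cursor=8

Answer: JQKXYPAL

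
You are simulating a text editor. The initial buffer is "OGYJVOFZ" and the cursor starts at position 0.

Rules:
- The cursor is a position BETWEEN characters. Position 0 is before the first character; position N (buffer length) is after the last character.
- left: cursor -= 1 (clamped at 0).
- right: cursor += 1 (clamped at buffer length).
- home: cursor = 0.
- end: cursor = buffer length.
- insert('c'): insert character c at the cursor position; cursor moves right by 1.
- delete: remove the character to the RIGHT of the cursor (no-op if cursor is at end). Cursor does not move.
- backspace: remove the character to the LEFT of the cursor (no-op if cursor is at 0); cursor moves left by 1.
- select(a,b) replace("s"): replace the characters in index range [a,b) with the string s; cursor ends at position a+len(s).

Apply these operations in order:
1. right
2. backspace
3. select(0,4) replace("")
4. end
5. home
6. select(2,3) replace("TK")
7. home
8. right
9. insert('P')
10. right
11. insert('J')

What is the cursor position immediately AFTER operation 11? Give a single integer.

Answer: 4

Derivation:
After op 1 (right): buf='OGYJVOFZ' cursor=1
After op 2 (backspace): buf='GYJVOFZ' cursor=0
After op 3 (select(0,4) replace("")): buf='OFZ' cursor=0
After op 4 (end): buf='OFZ' cursor=3
After op 5 (home): buf='OFZ' cursor=0
After op 6 (select(2,3) replace("TK")): buf='OFTK' cursor=4
After op 7 (home): buf='OFTK' cursor=0
After op 8 (right): buf='OFTK' cursor=1
After op 9 (insert('P')): buf='OPFTK' cursor=2
After op 10 (right): buf='OPFTK' cursor=3
After op 11 (insert('J')): buf='OPFJTK' cursor=4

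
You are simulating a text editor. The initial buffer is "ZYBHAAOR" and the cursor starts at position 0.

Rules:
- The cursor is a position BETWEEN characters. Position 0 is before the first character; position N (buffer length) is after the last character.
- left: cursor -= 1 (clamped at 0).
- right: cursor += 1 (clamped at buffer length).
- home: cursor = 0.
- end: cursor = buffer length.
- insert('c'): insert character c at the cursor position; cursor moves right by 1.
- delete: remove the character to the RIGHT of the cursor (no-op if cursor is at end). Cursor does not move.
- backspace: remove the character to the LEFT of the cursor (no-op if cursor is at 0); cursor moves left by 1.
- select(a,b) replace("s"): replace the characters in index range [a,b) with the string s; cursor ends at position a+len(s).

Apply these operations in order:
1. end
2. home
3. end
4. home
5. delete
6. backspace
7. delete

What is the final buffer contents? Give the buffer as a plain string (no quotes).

Answer: BHAAOR

Derivation:
After op 1 (end): buf='ZYBHAAOR' cursor=8
After op 2 (home): buf='ZYBHAAOR' cursor=0
After op 3 (end): buf='ZYBHAAOR' cursor=8
After op 4 (home): buf='ZYBHAAOR' cursor=0
After op 5 (delete): buf='YBHAAOR' cursor=0
After op 6 (backspace): buf='YBHAAOR' cursor=0
After op 7 (delete): buf='BHAAOR' cursor=0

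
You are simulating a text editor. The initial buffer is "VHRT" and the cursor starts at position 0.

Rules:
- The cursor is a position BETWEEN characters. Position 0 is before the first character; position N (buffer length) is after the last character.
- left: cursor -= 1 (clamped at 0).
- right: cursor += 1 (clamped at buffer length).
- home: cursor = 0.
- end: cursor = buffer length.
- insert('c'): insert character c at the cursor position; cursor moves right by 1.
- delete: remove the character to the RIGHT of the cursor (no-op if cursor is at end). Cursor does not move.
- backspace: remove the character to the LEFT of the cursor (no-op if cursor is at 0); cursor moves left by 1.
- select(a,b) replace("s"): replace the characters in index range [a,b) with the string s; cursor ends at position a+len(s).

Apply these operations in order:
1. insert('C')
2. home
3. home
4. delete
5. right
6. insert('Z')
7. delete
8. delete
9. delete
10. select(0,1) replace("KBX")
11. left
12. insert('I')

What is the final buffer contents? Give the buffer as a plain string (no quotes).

After op 1 (insert('C')): buf='CVHRT' cursor=1
After op 2 (home): buf='CVHRT' cursor=0
After op 3 (home): buf='CVHRT' cursor=0
After op 4 (delete): buf='VHRT' cursor=0
After op 5 (right): buf='VHRT' cursor=1
After op 6 (insert('Z')): buf='VZHRT' cursor=2
After op 7 (delete): buf='VZRT' cursor=2
After op 8 (delete): buf='VZT' cursor=2
After op 9 (delete): buf='VZ' cursor=2
After op 10 (select(0,1) replace("KBX")): buf='KBXZ' cursor=3
After op 11 (left): buf='KBXZ' cursor=2
After op 12 (insert('I')): buf='KBIXZ' cursor=3

Answer: KBIXZ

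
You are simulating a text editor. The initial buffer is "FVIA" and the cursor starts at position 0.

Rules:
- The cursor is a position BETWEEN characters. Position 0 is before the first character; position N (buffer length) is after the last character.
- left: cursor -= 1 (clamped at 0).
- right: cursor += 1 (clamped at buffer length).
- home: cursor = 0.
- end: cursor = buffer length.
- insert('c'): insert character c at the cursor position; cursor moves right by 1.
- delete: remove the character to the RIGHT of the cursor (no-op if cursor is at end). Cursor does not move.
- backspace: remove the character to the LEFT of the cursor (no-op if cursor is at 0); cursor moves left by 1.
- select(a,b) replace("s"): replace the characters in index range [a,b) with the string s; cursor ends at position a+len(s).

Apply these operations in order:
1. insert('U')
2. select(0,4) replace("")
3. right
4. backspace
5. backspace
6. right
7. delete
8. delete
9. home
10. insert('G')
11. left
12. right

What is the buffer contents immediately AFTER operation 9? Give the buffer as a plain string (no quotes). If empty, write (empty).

After op 1 (insert('U')): buf='UFVIA' cursor=1
After op 2 (select(0,4) replace("")): buf='A' cursor=0
After op 3 (right): buf='A' cursor=1
After op 4 (backspace): buf='(empty)' cursor=0
After op 5 (backspace): buf='(empty)' cursor=0
After op 6 (right): buf='(empty)' cursor=0
After op 7 (delete): buf='(empty)' cursor=0
After op 8 (delete): buf='(empty)' cursor=0
After op 9 (home): buf='(empty)' cursor=0

Answer: (empty)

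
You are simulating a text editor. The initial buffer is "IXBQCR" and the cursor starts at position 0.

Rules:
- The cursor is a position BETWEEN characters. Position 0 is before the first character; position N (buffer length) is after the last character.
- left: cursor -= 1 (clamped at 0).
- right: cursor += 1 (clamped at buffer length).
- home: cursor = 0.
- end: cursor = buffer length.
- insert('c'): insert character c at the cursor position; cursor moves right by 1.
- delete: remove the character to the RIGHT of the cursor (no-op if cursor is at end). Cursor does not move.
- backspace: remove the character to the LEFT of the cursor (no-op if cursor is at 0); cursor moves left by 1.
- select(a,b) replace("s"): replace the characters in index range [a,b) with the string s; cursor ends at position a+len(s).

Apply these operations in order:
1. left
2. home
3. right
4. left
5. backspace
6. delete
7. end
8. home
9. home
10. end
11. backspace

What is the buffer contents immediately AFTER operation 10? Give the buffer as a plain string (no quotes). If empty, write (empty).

After op 1 (left): buf='IXBQCR' cursor=0
After op 2 (home): buf='IXBQCR' cursor=0
After op 3 (right): buf='IXBQCR' cursor=1
After op 4 (left): buf='IXBQCR' cursor=0
After op 5 (backspace): buf='IXBQCR' cursor=0
After op 6 (delete): buf='XBQCR' cursor=0
After op 7 (end): buf='XBQCR' cursor=5
After op 8 (home): buf='XBQCR' cursor=0
After op 9 (home): buf='XBQCR' cursor=0
After op 10 (end): buf='XBQCR' cursor=5

Answer: XBQCR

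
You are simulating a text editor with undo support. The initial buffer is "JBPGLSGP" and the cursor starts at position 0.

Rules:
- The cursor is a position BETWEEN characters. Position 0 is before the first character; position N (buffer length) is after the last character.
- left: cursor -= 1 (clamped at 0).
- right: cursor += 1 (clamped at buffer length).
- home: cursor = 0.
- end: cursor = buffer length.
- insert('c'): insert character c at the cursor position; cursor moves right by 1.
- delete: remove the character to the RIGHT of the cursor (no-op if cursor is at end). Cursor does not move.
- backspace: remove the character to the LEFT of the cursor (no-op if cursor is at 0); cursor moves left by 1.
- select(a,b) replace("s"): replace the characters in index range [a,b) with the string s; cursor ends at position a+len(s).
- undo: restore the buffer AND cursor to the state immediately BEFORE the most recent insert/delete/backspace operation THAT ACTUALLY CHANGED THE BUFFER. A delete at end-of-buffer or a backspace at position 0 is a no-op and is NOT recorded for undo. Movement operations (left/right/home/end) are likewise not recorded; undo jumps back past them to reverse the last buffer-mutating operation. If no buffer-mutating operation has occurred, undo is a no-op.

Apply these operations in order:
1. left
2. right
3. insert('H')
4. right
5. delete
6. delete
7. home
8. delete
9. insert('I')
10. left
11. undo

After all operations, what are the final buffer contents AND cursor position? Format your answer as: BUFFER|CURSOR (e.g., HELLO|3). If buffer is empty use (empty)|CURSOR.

Answer: HBLSGP|0

Derivation:
After op 1 (left): buf='JBPGLSGP' cursor=0
After op 2 (right): buf='JBPGLSGP' cursor=1
After op 3 (insert('H')): buf='JHBPGLSGP' cursor=2
After op 4 (right): buf='JHBPGLSGP' cursor=3
After op 5 (delete): buf='JHBGLSGP' cursor=3
After op 6 (delete): buf='JHBLSGP' cursor=3
After op 7 (home): buf='JHBLSGP' cursor=0
After op 8 (delete): buf='HBLSGP' cursor=0
After op 9 (insert('I')): buf='IHBLSGP' cursor=1
After op 10 (left): buf='IHBLSGP' cursor=0
After op 11 (undo): buf='HBLSGP' cursor=0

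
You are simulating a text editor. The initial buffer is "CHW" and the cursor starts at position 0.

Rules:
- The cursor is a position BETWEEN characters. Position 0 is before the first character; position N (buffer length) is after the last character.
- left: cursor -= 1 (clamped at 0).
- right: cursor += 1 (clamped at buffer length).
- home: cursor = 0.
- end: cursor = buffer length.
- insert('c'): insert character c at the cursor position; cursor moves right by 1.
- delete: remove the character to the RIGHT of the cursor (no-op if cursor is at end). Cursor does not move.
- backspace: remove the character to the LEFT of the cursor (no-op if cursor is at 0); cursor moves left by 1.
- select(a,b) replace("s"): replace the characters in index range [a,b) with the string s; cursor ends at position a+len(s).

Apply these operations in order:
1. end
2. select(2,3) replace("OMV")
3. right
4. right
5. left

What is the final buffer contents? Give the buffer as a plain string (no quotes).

After op 1 (end): buf='CHW' cursor=3
After op 2 (select(2,3) replace("OMV")): buf='CHOMV' cursor=5
After op 3 (right): buf='CHOMV' cursor=5
After op 4 (right): buf='CHOMV' cursor=5
After op 5 (left): buf='CHOMV' cursor=4

Answer: CHOMV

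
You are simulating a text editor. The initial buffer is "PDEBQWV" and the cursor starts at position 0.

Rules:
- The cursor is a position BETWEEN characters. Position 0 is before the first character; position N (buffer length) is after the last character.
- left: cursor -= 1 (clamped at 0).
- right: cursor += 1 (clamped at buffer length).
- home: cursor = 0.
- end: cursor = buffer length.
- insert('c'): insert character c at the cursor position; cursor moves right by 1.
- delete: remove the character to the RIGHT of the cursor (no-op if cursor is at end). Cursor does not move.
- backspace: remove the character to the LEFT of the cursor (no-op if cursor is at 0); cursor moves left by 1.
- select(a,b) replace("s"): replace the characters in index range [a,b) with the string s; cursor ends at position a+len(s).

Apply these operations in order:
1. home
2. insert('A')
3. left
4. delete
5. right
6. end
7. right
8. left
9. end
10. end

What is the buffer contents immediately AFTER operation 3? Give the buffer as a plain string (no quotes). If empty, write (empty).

After op 1 (home): buf='PDEBQWV' cursor=0
After op 2 (insert('A')): buf='APDEBQWV' cursor=1
After op 3 (left): buf='APDEBQWV' cursor=0

Answer: APDEBQWV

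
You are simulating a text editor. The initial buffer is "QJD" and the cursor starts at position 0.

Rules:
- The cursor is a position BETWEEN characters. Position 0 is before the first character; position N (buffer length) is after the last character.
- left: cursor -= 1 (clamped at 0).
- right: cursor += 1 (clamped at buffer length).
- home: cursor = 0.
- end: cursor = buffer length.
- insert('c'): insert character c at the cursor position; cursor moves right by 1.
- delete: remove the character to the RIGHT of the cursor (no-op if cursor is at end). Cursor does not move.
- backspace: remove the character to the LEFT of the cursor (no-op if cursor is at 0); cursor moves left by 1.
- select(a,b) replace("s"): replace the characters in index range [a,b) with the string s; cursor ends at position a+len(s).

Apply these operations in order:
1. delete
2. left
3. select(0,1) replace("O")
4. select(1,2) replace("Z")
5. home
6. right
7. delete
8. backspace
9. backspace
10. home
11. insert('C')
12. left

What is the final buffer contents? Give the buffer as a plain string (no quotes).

After op 1 (delete): buf='JD' cursor=0
After op 2 (left): buf='JD' cursor=0
After op 3 (select(0,1) replace("O")): buf='OD' cursor=1
After op 4 (select(1,2) replace("Z")): buf='OZ' cursor=2
After op 5 (home): buf='OZ' cursor=0
After op 6 (right): buf='OZ' cursor=1
After op 7 (delete): buf='O' cursor=1
After op 8 (backspace): buf='(empty)' cursor=0
After op 9 (backspace): buf='(empty)' cursor=0
After op 10 (home): buf='(empty)' cursor=0
After op 11 (insert('C')): buf='C' cursor=1
After op 12 (left): buf='C' cursor=0

Answer: C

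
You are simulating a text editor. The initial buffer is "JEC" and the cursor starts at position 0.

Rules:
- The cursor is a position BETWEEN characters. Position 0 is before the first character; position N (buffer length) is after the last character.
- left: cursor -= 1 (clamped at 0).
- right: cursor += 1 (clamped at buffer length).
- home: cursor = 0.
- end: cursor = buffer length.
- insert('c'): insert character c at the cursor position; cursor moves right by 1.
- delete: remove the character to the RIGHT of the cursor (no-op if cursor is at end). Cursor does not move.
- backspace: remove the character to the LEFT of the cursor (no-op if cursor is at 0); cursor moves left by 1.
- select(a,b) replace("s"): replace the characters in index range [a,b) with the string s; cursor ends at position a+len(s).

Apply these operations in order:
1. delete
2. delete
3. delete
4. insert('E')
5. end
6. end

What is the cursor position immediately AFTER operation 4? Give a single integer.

Answer: 1

Derivation:
After op 1 (delete): buf='EC' cursor=0
After op 2 (delete): buf='C' cursor=0
After op 3 (delete): buf='(empty)' cursor=0
After op 4 (insert('E')): buf='E' cursor=1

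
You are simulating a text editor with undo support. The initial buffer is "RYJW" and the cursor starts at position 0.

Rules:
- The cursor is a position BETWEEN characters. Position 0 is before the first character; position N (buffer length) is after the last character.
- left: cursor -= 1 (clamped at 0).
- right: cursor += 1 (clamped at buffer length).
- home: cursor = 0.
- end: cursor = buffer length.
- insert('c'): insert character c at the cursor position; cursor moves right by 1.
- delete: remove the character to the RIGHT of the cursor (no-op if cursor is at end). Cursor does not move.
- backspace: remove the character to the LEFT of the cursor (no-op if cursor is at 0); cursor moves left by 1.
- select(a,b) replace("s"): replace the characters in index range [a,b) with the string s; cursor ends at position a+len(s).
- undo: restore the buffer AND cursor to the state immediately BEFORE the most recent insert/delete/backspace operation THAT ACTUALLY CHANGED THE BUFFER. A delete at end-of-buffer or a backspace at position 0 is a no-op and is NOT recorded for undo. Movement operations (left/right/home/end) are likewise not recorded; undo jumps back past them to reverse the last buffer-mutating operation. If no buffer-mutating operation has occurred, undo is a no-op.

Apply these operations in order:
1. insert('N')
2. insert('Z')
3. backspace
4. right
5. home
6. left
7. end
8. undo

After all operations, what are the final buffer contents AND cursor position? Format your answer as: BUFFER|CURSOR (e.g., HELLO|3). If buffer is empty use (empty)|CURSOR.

Answer: NZRYJW|2

Derivation:
After op 1 (insert('N')): buf='NRYJW' cursor=1
After op 2 (insert('Z')): buf='NZRYJW' cursor=2
After op 3 (backspace): buf='NRYJW' cursor=1
After op 4 (right): buf='NRYJW' cursor=2
After op 5 (home): buf='NRYJW' cursor=0
After op 6 (left): buf='NRYJW' cursor=0
After op 7 (end): buf='NRYJW' cursor=5
After op 8 (undo): buf='NZRYJW' cursor=2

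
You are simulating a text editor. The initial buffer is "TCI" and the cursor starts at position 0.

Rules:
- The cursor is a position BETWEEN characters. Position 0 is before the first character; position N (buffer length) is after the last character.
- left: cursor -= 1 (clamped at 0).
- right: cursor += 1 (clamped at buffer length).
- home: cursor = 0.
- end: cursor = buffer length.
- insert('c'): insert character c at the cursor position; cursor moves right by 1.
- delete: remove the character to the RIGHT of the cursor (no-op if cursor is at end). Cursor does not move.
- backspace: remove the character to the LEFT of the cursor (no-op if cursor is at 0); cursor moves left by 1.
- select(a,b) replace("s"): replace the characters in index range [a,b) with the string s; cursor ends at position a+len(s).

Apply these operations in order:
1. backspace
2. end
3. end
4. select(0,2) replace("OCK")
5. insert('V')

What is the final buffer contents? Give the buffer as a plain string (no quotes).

After op 1 (backspace): buf='TCI' cursor=0
After op 2 (end): buf='TCI' cursor=3
After op 3 (end): buf='TCI' cursor=3
After op 4 (select(0,2) replace("OCK")): buf='OCKI' cursor=3
After op 5 (insert('V')): buf='OCKVI' cursor=4

Answer: OCKVI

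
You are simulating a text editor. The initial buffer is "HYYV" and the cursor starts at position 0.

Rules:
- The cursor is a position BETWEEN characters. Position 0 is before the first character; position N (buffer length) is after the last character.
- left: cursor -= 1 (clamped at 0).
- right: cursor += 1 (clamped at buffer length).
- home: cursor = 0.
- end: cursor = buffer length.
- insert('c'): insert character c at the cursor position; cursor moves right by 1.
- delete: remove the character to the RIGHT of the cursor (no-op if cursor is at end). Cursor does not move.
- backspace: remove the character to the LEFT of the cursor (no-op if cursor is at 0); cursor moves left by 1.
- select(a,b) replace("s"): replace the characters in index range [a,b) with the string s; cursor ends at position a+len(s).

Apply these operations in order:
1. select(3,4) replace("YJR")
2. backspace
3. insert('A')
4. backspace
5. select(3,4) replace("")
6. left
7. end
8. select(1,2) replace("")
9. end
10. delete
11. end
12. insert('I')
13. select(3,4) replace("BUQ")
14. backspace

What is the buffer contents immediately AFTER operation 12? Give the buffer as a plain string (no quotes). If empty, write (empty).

After op 1 (select(3,4) replace("YJR")): buf='HYYYJR' cursor=6
After op 2 (backspace): buf='HYYYJ' cursor=5
After op 3 (insert('A')): buf='HYYYJA' cursor=6
After op 4 (backspace): buf='HYYYJ' cursor=5
After op 5 (select(3,4) replace("")): buf='HYYJ' cursor=3
After op 6 (left): buf='HYYJ' cursor=2
After op 7 (end): buf='HYYJ' cursor=4
After op 8 (select(1,2) replace("")): buf='HYJ' cursor=1
After op 9 (end): buf='HYJ' cursor=3
After op 10 (delete): buf='HYJ' cursor=3
After op 11 (end): buf='HYJ' cursor=3
After op 12 (insert('I')): buf='HYJI' cursor=4

Answer: HYJI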